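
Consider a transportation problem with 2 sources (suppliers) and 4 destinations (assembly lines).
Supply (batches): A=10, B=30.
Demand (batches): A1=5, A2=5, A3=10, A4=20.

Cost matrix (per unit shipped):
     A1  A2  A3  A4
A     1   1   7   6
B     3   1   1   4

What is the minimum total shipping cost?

100

A cheapest plan:
  A->A1: 5 batches
  A->A2: 5 batches
  B->A3: 10 batches
  B->A4: 20 batches
Total cost = 100.
(Supply check: A ships 10; B ships 30.)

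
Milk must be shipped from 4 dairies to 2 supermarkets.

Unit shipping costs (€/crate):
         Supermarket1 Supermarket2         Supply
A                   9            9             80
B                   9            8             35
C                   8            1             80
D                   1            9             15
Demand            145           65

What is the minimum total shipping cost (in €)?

A cheapest plan:
  A to Supermarket1: 80 × €9 = €720
  B to Supermarket1: 35 × €9 = €315
  C to Supermarket1: 15 × €8 = €120
  C to Supermarket2: 65 × €1 = €65
  D to Supermarket1: 15 × €1 = €15
Total = 720 + 315 + 120 + 65 + 15 = €1235.

1235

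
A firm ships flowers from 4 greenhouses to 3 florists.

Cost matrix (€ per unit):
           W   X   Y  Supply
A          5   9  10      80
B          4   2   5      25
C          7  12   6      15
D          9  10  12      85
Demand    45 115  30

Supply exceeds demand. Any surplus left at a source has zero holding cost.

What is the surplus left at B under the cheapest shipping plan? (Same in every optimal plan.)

Minimum-cost shipments:
  A to W: 45 × €5 = €225
  A to X: 20 × €9 = €180
  A to Y: 15 × €10 = €150
  B to X: 25 × €2 = €50
  C to Y: 15 × €6 = €90
  D to X: 70 × €10 = €700
Total cost = €1395.
B ships 25 of its 25, leaving 0.

0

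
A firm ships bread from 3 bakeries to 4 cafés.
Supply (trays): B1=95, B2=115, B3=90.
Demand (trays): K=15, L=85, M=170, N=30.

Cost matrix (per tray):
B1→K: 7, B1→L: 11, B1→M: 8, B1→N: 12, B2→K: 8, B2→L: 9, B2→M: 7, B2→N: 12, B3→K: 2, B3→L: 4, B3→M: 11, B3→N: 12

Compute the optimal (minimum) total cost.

An optimal shipping plan:
  B1–K: 10 × 7 = 70
  B1–M: 55 × 8 = 440
  B1–N: 30 × 12 = 360
  B2–M: 115 × 7 = 805
  B3–K: 5 × 2 = 10
  B3–L: 85 × 4 = 340
Total = 70 + 440 + 360 + 805 + 10 + 340 = 2025.

2025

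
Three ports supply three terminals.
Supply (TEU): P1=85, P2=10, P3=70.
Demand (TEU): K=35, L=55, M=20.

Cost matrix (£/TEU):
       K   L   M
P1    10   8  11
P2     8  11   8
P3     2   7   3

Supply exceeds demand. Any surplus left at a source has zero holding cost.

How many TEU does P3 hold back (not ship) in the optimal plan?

0

Minimum-cost shipments:
  P1 to L: 40 × £8 = £320
  P3 to K: 35 × £2 = £70
  P3 to L: 15 × £7 = £105
  P3 to M: 20 × £3 = £60
Total cost = £555.
P3 ships 70 of its 70, leaving 0.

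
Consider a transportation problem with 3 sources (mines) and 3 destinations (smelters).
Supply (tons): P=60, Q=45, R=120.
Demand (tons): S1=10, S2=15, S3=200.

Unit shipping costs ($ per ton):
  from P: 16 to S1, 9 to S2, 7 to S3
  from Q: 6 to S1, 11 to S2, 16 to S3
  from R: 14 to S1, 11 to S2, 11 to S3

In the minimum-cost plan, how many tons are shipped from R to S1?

The minimum-cost plan:
  P->S3: 60 × $7 = $420
  Q->S1: 10 × $6 = $60
  Q->S2: 15 × $11 = $165
  Q->S3: 20 × $16 = $320
  R->S3: 120 × $11 = $1320
Total cost = $2285.
The route R→S1 is not used.

0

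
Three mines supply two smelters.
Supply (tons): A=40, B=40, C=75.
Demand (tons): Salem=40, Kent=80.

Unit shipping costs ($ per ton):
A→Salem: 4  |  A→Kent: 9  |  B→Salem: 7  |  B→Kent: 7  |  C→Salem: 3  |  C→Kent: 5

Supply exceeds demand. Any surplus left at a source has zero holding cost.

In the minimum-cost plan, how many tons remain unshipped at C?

0

An optimal plan:
  A to Salem: 40 tons
  B to Kent: 5 tons
  C to Kent: 75 tons
Total cost = $570.
C ships 75 of its 75, leaving 0.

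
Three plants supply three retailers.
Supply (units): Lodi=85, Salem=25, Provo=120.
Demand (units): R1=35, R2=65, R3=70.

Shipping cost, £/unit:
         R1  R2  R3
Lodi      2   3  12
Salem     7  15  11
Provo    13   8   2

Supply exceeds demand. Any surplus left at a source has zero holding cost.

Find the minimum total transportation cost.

Optimal allocation:
  Lodi–R1: 20 units
  Lodi–R2: 65 units
  Salem–R1: 15 units
  Provo–R3: 70 units
Total cost = £480.
(Supply check: Lodi ships 85; Salem ships 15; Provo ships 70.)

480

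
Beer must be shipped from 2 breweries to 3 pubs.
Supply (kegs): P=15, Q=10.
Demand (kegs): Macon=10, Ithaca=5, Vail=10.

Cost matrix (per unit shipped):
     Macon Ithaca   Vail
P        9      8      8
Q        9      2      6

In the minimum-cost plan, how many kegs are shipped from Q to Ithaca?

5

Solving gives:
  P->Macon: 10 × 9 = 90
  P->Vail: 5 × 8 = 40
  Q->Ithaca: 5 × 2 = 10
  Q->Vail: 5 × 6 = 30
Total cost = 170.
So Q→Ithaca carries 5 kegs.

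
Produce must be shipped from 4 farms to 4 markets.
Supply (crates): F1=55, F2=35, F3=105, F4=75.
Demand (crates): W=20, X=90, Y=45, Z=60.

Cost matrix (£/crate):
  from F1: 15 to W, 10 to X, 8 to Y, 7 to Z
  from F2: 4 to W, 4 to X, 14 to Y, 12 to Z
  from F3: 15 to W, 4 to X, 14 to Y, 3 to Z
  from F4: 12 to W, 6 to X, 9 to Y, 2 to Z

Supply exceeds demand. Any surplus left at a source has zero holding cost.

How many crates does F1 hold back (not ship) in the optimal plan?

10

Minimum-cost shipments:
  F1→Y: 45 × £8 = £360
  F2→W: 20 × £4 = £80
  F2→X: 15 × £4 = £60
  F3→X: 75 × £4 = £300
  F4→Z: 60 × £2 = £120
Total cost = £920.
F1 ships 45 of its 55, leaving 10.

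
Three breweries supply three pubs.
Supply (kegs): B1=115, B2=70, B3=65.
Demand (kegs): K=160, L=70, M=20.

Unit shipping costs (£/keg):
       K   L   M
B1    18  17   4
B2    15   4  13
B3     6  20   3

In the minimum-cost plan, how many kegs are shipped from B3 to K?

The minimum-cost plan:
  B1 to K: 95 × £18 = £1710
  B1 to M: 20 × £4 = £80
  B2 to L: 70 × £4 = £280
  B3 to K: 65 × £6 = £390
Total cost = £2460.
So B3→K carries 65 kegs.

65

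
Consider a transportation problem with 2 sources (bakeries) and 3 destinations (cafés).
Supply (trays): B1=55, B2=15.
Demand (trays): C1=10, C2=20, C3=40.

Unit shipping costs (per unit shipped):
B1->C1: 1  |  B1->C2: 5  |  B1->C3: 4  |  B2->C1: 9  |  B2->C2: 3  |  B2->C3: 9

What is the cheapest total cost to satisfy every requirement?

An optimal shipping plan:
  B1->C1: 10 × 1 = 10
  B1->C2: 5 × 5 = 25
  B1->C3: 40 × 4 = 160
  B2->C2: 15 × 3 = 45
Total = 10 + 25 + 160 + 45 = 240.

240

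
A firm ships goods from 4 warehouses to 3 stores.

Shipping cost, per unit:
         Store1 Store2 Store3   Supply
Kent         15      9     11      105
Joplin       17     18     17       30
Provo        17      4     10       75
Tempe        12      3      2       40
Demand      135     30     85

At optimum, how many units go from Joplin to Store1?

30

The minimum-cost plan:
  Kent–Store1: 105 × 15 = 1575
  Joplin–Store1: 30 × 17 = 510
  Provo–Store2: 30 × 4 = 120
  Provo–Store3: 45 × 10 = 450
  Tempe–Store3: 40 × 2 = 80
Total cost = 2735.
So Joplin→Store1 carries 30 units.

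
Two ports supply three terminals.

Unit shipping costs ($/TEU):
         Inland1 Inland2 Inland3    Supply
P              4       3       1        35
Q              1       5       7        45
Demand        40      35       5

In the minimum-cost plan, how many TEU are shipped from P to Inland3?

Optimal shipments:
  P–Inland2: 30 × $3 = $90
  P–Inland3: 5 × $1 = $5
  Q–Inland1: 40 × $1 = $40
  Q–Inland2: 5 × $5 = $25
Total cost = $160.
So P→Inland3 carries 5 TEU.

5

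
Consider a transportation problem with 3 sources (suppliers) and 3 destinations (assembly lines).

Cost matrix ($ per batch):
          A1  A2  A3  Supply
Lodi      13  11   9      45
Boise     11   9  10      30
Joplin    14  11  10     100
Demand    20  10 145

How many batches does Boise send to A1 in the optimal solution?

20

Optimal shipments:
  Lodi–A3: 45 × $9 = $405
  Boise–A1: 20 × $11 = $220
  Boise–A2: 10 × $9 = $90
  Joplin–A3: 100 × $10 = $1000
Total cost = $1715.
So Boise→A1 carries 20 batches.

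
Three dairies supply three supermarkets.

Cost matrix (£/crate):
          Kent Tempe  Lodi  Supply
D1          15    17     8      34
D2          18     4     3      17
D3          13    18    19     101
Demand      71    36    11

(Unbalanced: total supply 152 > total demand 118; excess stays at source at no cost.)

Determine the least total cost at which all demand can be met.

An optimal shipping plan:
  D1->Tempe: 19 × £17 = £323
  D1->Lodi: 11 × £8 = £88
  D2->Tempe: 17 × £4 = £68
  D3->Kent: 71 × £13 = £923
Total = 323 + 88 + 68 + 923 = £1402.

1402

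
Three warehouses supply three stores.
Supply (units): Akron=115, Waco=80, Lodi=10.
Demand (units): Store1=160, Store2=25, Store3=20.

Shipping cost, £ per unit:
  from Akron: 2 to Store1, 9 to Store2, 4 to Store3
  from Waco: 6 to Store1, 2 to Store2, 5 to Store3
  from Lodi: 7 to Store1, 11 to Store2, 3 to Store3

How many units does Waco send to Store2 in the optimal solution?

25

The minimum-cost plan:
  Akron to Store1: 115 × £2 = £230
  Waco to Store1: 45 × £6 = £270
  Waco to Store2: 25 × £2 = £50
  Waco to Store3: 10 × £5 = £50
  Lodi to Store3: 10 × £3 = £30
Total cost = £630.
So Waco→Store2 carries 25 units.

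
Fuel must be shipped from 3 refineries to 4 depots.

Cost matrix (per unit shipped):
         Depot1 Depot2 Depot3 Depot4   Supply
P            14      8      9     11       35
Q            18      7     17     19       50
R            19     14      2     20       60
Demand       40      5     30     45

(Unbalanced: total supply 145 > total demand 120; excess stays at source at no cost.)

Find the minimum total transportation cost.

An optimal shipping plan:
  P to Depot4: 35 kL
  Q to Depot1: 40 kL
  Q to Depot2: 5 kL
  Q to Depot4: 5 kL
  R to Depot3: 30 kL
  R to Depot4: 5 kL
Total cost = 1395.

1395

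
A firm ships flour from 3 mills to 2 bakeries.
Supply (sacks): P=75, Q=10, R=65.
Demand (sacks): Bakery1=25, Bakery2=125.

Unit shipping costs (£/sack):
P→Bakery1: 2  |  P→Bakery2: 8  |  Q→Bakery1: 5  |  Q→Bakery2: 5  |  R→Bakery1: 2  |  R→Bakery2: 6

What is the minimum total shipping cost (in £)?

890

An optimal shipping plan:
  P–Bakery1: 25 × £2 = £50
  P–Bakery2: 50 × £8 = £400
  Q–Bakery2: 10 × £5 = £50
  R–Bakery2: 65 × £6 = £390
Total = 50 + 400 + 50 + 390 = £890.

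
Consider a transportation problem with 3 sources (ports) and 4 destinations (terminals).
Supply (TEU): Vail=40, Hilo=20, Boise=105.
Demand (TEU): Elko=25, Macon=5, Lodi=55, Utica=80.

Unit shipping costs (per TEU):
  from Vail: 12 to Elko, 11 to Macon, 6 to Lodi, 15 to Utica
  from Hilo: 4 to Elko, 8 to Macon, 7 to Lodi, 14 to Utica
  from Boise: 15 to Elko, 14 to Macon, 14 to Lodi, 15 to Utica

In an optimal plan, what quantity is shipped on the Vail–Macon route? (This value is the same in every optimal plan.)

0

The minimum-cost plan:
  Vail to Lodi: 40 × 6 = 240
  Hilo to Elko: 20 × 4 = 80
  Boise to Elko: 5 × 15 = 75
  Boise to Macon: 5 × 14 = 70
  Boise to Lodi: 15 × 14 = 210
  Boise to Utica: 80 × 15 = 1200
Total cost = 1875.
The route Vail→Macon is not used.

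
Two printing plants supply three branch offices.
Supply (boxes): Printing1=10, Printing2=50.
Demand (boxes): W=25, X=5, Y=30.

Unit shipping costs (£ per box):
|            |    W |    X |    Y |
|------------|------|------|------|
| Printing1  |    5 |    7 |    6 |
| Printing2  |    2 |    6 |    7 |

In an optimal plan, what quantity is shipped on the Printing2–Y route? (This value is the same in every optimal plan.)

20

Solving gives:
  Printing1→Y: 10 boxes
  Printing2→W: 25 boxes
  Printing2→X: 5 boxes
  Printing2→Y: 20 boxes
Total cost = £280.
So Printing2→Y carries 20 boxes.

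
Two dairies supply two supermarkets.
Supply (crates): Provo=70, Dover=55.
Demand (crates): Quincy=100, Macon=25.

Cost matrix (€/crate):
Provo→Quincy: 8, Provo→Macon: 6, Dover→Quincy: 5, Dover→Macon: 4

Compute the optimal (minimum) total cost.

785

One minimum-cost allocation:
  Provo to Quincy: 45 × €8 = €360
  Provo to Macon: 25 × €6 = €150
  Dover to Quincy: 55 × €5 = €275
Total = 360 + 150 + 275 = €785.
(Supply check: Provo ships 70; Dover ships 55.)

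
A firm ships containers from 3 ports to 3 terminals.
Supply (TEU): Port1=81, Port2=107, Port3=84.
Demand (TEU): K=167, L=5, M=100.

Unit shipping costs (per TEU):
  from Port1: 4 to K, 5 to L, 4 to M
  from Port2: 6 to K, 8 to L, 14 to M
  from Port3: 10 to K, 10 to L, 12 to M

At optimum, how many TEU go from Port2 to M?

Solving gives:
  Port1->M: 81 TEU
  Port2->K: 107 TEU
  Port3->K: 60 TEU
  Port3->L: 5 TEU
  Port3->M: 19 TEU
Total cost = 1844.
The route Port2→M is not used.

0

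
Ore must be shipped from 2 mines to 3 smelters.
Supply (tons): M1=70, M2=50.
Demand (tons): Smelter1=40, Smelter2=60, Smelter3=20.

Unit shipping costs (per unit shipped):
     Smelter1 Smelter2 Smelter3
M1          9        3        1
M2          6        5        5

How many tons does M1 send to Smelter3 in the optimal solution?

20

Optimal shipments:
  M1 to Smelter2: 50 × 3 = 150
  M1 to Smelter3: 20 × 1 = 20
  M2 to Smelter1: 40 × 6 = 240
  M2 to Smelter2: 10 × 5 = 50
Total cost = 460.
So M1→Smelter3 carries 20 tons.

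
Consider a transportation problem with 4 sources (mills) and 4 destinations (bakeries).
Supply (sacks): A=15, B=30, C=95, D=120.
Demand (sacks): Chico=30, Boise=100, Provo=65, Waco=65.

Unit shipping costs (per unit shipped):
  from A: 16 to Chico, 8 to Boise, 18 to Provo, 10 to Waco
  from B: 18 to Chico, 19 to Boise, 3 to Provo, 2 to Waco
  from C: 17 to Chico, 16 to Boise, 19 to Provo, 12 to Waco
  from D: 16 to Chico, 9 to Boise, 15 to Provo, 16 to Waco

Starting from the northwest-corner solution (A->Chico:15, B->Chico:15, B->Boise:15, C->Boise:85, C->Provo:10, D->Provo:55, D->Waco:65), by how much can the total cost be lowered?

Current plan cost = 15·16 + 15·18 + 15·19 + 85·16 + 10·19 + 55·15 + 65·16 = 4210.
Optimal plan:
  A→Boise: 15 × 8 = 120
  B→Provo: 30 × 3 = 90
  C→Chico: 30 × 17 = 510
  C→Waco: 65 × 12 = 780
  D→Boise: 85 × 9 = 765
  D→Provo: 35 × 15 = 525
Optimal cost = 2790.
Saving = 4210 − 2790 = 1420.

1420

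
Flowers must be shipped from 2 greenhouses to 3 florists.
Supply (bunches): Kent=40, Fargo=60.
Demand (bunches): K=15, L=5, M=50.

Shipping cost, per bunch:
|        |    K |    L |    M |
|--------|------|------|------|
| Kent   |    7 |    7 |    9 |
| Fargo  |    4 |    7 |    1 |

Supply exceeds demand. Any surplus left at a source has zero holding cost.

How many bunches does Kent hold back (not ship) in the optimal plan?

An optimal plan:
  Kent to K: 5 × 7 = 35
  Kent to L: 5 × 7 = 35
  Fargo to K: 10 × 4 = 40
  Fargo to M: 50 × 1 = 50
Total cost = 160.
Kent ships 10 of its 40, leaving 30.

30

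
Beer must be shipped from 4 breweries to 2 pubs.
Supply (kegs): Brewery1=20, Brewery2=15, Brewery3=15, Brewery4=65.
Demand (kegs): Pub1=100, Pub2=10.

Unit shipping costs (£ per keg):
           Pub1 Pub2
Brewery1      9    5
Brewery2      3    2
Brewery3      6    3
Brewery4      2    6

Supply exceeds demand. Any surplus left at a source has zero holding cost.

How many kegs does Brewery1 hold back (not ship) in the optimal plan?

An optimal plan:
  Brewery1–Pub1: 5 kegs
  Brewery1–Pub2: 10 kegs
  Brewery2–Pub1: 15 kegs
  Brewery3–Pub1: 15 kegs
  Brewery4–Pub1: 65 kegs
Total cost = £360.
Brewery1 ships 15 of its 20, leaving 5.

5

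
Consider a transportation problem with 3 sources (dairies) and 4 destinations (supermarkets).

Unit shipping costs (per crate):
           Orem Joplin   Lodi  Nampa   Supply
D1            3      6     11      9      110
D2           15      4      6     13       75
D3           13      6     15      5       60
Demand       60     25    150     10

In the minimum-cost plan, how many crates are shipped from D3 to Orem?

Optimal shipments:
  D1 to Orem: 60 × 3 = 180
  D1 to Lodi: 50 × 11 = 550
  D2 to Lodi: 75 × 6 = 450
  D3 to Joplin: 25 × 6 = 150
  D3 to Lodi: 25 × 15 = 375
  D3 to Nampa: 10 × 5 = 50
Total cost = 1755.
The route D3→Orem is not used.

0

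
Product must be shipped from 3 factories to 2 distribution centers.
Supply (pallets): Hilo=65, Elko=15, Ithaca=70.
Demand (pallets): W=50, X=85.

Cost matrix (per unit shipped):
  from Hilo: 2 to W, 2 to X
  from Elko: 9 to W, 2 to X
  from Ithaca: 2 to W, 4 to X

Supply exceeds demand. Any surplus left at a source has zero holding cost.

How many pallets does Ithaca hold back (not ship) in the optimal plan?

Minimum-cost shipments:
  Hilo–X: 65 pallets
  Elko–X: 15 pallets
  Ithaca–W: 50 pallets
  Ithaca–X: 5 pallets
Total cost = 280.
Ithaca ships 55 of its 70, leaving 15.

15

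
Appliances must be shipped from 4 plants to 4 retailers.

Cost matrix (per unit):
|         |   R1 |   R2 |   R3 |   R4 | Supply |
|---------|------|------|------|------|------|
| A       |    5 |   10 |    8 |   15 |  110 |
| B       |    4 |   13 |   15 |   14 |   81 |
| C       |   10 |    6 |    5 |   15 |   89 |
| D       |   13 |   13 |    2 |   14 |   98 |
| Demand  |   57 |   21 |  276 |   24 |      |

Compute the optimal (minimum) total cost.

A cheapest plan:
  A->R3: 110 × 8 = 880
  B->R1: 57 × 4 = 228
  B->R4: 24 × 14 = 336
  C->R2: 21 × 6 = 126
  C->R3: 68 × 5 = 340
  D->R3: 98 × 2 = 196
Total = 880 + 228 + 336 + 126 + 340 + 196 = 2106.

2106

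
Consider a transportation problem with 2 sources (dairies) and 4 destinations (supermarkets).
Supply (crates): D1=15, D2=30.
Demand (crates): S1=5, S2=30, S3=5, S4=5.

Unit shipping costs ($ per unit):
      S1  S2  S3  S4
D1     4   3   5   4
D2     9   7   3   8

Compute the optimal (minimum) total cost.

An optimal shipping plan:
  D1→S1: 5 × $4 = $20
  D1→S2: 5 × $3 = $15
  D1→S4: 5 × $4 = $20
  D2→S2: 25 × $7 = $175
  D2→S3: 5 × $3 = $15
Total = 20 + 15 + 20 + 175 + 15 = $245.

245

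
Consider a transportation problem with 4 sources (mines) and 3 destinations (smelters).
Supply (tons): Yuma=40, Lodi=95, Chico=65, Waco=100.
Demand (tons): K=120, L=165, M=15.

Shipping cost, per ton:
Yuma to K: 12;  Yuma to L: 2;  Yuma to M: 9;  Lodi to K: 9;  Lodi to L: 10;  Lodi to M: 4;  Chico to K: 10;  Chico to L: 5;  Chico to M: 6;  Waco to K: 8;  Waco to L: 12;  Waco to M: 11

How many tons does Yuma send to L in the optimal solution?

40

Solving gives:
  Yuma→L: 40 × 2 = 80
  Lodi→K: 20 × 9 = 180
  Lodi→L: 60 × 10 = 600
  Lodi→M: 15 × 4 = 60
  Chico→L: 65 × 5 = 325
  Waco→K: 100 × 8 = 800
Total cost = 2045.
So Yuma→L carries 40 tons.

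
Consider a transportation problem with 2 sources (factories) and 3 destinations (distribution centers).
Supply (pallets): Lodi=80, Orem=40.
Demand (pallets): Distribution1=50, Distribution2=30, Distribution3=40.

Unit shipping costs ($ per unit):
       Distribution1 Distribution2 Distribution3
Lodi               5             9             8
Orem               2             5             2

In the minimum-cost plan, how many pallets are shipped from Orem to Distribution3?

40

Optimal shipments:
  Lodi–Distribution1: 50 pallets
  Lodi–Distribution2: 30 pallets
  Orem–Distribution3: 40 pallets
Total cost = $600.
So Orem→Distribution3 carries 40 pallets.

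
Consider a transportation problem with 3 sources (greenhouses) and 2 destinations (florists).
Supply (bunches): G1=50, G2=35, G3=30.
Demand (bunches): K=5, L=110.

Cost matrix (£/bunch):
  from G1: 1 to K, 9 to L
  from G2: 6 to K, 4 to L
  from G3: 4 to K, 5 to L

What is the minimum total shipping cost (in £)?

One minimum-cost allocation:
  G1–K: 5 × £1 = £5
  G1–L: 45 × £9 = £405
  G2–L: 35 × £4 = £140
  G3–L: 30 × £5 = £150
Total = 5 + 405 + 140 + 150 = £700.

700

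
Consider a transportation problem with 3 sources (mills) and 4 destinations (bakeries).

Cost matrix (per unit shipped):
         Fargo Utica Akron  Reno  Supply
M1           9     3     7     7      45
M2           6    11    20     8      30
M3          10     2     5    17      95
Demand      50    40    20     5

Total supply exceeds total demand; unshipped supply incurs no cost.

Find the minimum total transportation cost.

Optimal allocation:
  M1->Fargo: 20 × 9 = 180
  M1->Reno: 5 × 7 = 35
  M2->Fargo: 30 × 6 = 180
  M3->Utica: 40 × 2 = 80
  M3->Akron: 20 × 5 = 100
Total = 180 + 35 + 180 + 80 + 100 = 575.

575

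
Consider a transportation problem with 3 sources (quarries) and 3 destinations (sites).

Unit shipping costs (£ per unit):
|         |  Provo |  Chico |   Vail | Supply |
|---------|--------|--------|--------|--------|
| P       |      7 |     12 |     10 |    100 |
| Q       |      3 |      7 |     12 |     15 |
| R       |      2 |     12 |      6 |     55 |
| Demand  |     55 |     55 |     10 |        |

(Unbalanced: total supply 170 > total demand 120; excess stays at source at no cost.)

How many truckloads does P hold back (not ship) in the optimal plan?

50

An optimal plan:
  P→Chico: 40 × £12 = £480
  P→Vail: 10 × £10 = £100
  Q→Chico: 15 × £7 = £105
  R→Provo: 55 × £2 = £110
Total cost = £795.
P ships 50 of its 100, leaving 50.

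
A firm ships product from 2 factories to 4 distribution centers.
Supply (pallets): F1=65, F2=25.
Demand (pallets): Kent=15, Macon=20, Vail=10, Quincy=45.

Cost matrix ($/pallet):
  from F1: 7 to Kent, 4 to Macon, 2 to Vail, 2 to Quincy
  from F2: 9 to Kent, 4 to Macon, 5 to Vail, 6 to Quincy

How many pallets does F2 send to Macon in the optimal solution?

20

Solving gives:
  F1 to Kent: 10 × $7 = $70
  F1 to Vail: 10 × $2 = $20
  F1 to Quincy: 45 × $2 = $90
  F2 to Kent: 5 × $9 = $45
  F2 to Macon: 20 × $4 = $80
Total cost = $305.
So F2→Macon carries 20 pallets.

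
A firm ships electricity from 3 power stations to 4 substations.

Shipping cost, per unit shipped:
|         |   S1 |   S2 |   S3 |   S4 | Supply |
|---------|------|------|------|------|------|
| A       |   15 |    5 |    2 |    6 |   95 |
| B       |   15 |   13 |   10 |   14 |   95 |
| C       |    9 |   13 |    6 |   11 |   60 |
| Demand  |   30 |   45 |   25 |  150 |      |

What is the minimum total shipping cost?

2330

Optimal allocation:
  A–S2: 45 × 5 = 225
  A–S4: 50 × 6 = 300
  B–S4: 95 × 14 = 1330
  C–S1: 30 × 9 = 270
  C–S3: 25 × 6 = 150
  C–S4: 5 × 11 = 55
Total = 225 + 300 + 1330 + 270 + 150 + 55 = 2330.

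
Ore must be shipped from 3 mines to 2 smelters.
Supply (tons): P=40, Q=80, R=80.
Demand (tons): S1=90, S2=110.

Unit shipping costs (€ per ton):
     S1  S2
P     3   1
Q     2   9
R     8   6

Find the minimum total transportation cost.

A cheapest plan:
  P–S1: 10 tons
  P–S2: 30 tons
  Q–S1: 80 tons
  R–S2: 80 tons
Total cost = €700.
(Supply check: P ships 40; Q ships 80; R ships 80.)

700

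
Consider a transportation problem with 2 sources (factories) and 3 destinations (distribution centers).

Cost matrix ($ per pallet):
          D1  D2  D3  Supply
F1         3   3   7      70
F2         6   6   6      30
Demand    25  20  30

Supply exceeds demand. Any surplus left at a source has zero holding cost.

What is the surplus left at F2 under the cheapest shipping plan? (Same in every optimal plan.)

Minimum-cost shipments:
  F1 to D1: 25 pallets
  F1 to D2: 20 pallets
  F2 to D3: 30 pallets
Total cost = $315.
F2 ships 30 of its 30, leaving 0.

0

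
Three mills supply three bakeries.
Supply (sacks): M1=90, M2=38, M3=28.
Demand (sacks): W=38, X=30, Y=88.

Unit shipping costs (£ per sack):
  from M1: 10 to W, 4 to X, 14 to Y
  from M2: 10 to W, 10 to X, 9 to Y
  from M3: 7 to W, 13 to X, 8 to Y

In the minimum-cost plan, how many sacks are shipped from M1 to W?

Solving gives:
  M1→W: 38 × £10 = £380
  M1→X: 30 × £4 = £120
  M1→Y: 22 × £14 = £308
  M2→Y: 38 × £9 = £342
  M3→Y: 28 × £8 = £224
Total cost = £1374.
So M1→W carries 38 sacks.

38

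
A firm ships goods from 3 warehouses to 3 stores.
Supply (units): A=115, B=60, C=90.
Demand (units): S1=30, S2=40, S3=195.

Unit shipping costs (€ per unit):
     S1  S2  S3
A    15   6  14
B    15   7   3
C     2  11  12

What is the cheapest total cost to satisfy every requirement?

An optimal shipping plan:
  A to S2: 40 units
  A to S3: 75 units
  B to S3: 60 units
  C to S1: 30 units
  C to S3: 60 units
Total cost = €2250.

2250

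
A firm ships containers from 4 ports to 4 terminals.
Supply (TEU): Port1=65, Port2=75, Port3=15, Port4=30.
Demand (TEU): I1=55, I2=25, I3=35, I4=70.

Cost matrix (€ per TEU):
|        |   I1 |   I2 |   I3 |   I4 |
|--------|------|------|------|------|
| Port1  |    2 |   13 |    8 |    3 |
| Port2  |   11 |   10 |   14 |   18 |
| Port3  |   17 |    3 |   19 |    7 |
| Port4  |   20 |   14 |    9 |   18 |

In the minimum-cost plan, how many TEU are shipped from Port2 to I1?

Solving gives:
  Port1→I4: 65 × €3 = €195
  Port2→I1: 55 × €11 = €605
  Port2→I2: 15 × €10 = €150
  Port2→I3: 5 × €14 = €70
  Port3→I2: 10 × €3 = €30
  Port3→I4: 5 × €7 = €35
  Port4→I3: 30 × €9 = €270
Total cost = €1355.
So Port2→I1 carries 55 TEU.

55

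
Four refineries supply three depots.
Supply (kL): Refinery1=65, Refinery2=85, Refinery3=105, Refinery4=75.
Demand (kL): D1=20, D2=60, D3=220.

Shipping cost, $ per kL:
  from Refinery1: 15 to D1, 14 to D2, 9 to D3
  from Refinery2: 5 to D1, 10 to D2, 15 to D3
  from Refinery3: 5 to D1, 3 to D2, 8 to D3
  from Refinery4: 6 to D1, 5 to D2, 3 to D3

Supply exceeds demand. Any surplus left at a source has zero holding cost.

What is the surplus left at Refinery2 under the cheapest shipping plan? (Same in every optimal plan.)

30

An optimal plan:
  Refinery1→D3: 65 × $9 = $585
  Refinery2→D1: 20 × $5 = $100
  Refinery2→D2: 35 × $10 = $350
  Refinery3→D2: 25 × $3 = $75
  Refinery3→D3: 80 × $8 = $640
  Refinery4→D3: 75 × $3 = $225
Total cost = $1975.
Refinery2 ships 55 of its 85, leaving 30.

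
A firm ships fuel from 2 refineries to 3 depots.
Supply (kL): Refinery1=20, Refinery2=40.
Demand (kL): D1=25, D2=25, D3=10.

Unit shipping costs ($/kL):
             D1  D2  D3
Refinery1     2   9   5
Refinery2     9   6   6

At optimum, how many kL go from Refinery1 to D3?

The minimum-cost plan:
  Refinery1->D1: 20 × $2 = $40
  Refinery2->D1: 5 × $9 = $45
  Refinery2->D2: 25 × $6 = $150
  Refinery2->D3: 10 × $6 = $60
Total cost = $295.
The route Refinery1→D3 is not used.

0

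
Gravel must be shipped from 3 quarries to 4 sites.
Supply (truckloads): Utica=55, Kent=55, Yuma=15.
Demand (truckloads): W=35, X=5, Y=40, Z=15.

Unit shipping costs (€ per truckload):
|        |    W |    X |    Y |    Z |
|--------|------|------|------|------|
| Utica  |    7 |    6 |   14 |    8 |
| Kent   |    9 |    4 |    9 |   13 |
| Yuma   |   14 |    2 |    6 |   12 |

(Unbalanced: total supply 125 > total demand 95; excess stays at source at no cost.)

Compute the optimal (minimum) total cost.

700

One minimum-cost allocation:
  Utica to W: 35 truckloads
  Utica to Z: 15 truckloads
  Kent to X: 5 truckloads
  Kent to Y: 25 truckloads
  Yuma to Y: 15 truckloads
Total cost = €700.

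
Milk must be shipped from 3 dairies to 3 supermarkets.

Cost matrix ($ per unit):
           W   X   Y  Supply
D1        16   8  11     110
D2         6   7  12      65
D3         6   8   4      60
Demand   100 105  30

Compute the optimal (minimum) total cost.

1595

A cheapest plan:
  D1–X: 105 × $8 = $840
  D1–Y: 5 × $11 = $55
  D2–W: 65 × $6 = $390
  D3–W: 35 × $6 = $210
  D3–Y: 25 × $4 = $100
Total = 840 + 55 + 390 + 210 + 100 = $1595.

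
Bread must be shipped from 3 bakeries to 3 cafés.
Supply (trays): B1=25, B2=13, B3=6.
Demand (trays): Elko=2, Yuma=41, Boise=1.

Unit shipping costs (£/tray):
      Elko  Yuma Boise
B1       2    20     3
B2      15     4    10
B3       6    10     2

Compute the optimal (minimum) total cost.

559

A cheapest plan:
  B1->Elko: 2 trays
  B1->Yuma: 22 trays
  B1->Boise: 1 trays
  B2->Yuma: 13 trays
  B3->Yuma: 6 trays
Total cost = £559.
(Supply check: B1 ships 25; B2 ships 13; B3 ships 6.)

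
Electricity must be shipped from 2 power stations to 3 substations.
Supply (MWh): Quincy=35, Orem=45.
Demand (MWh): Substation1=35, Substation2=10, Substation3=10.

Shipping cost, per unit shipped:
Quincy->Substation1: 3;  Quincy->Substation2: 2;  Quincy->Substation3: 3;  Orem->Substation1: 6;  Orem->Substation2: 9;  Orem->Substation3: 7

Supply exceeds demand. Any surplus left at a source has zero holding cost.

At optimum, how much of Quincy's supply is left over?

Minimum-cost shipments:
  Quincy→Substation1: 15 MWh
  Quincy→Substation2: 10 MWh
  Quincy→Substation3: 10 MWh
  Orem→Substation1: 20 MWh
Total cost = 215.
Quincy ships 35 of its 35, leaving 0.

0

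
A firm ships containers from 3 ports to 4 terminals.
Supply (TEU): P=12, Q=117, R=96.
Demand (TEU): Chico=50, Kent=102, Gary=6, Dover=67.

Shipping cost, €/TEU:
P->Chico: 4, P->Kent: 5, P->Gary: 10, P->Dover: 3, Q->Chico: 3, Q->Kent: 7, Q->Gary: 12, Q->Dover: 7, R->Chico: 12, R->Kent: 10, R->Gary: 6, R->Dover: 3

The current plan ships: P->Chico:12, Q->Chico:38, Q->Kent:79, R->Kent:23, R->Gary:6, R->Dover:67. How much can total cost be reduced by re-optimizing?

Current plan cost = 12·4 + 38·3 + 79·7 + 23·10 + 6·6 + 67·3 = €1182.
Optimal plan:
  P–Kent: 12 × €5 = €60
  Q–Chico: 50 × €3 = €150
  Q–Kent: 67 × €7 = €469
  R–Kent: 23 × €10 = €230
  R–Gary: 6 × €6 = €36
  R–Dover: 67 × €3 = €201
Optimal cost = €1146.
Saving = 1182 − 1146 = €36.

36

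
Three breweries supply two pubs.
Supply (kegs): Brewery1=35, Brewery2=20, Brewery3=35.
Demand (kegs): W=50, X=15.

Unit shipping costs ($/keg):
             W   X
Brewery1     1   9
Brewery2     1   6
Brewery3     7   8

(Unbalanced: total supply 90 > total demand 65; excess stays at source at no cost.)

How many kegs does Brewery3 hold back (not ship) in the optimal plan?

Minimum-cost shipments:
  Brewery1→W: 35 × $1 = $35
  Brewery2→W: 15 × $1 = $15
  Brewery2→X: 5 × $6 = $30
  Brewery3→X: 10 × $8 = $80
Total cost = $160.
Brewery3 ships 10 of its 35, leaving 25.

25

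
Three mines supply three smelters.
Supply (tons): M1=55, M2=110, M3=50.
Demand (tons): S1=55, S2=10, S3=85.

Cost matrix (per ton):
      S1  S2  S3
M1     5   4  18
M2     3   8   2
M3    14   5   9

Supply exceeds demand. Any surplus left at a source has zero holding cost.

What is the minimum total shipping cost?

435

A cheapest plan:
  M1 to S1: 30 × 5 = 150
  M1 to S2: 10 × 4 = 40
  M2 to S1: 25 × 3 = 75
  M2 to S3: 85 × 2 = 170
Total = 150 + 40 + 75 + 170 = 435.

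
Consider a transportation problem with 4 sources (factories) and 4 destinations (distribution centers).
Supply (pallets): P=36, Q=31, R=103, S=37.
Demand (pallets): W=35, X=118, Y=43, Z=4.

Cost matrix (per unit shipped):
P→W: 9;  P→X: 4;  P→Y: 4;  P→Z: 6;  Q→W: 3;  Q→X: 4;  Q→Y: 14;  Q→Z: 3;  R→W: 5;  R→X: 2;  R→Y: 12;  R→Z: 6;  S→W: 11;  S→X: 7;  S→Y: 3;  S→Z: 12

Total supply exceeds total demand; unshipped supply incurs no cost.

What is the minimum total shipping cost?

Optimal allocation:
  P–X: 19 pallets
  P–Y: 6 pallets
  P–Z: 4 pallets
  Q–W: 31 pallets
  R–W: 4 pallets
  R–X: 99 pallets
  S–Y: 37 pallets
Total cost = 546.

546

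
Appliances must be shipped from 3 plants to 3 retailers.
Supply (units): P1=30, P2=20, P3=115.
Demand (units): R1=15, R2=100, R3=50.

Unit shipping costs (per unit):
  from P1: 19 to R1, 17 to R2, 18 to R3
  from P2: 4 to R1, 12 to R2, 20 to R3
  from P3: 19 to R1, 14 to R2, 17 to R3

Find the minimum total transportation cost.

A cheapest plan:
  P1->R3: 30 × 18 = 540
  P2->R1: 15 × 4 = 60
  P2->R2: 5 × 12 = 60
  P3->R2: 95 × 14 = 1330
  P3->R3: 20 × 17 = 340
Total = 540 + 60 + 60 + 1330 + 340 = 2330.

2330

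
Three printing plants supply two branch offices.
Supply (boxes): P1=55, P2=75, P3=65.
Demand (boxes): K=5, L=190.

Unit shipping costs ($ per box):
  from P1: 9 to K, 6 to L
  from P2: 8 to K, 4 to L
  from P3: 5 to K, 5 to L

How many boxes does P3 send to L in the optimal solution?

60

Solving gives:
  P1 to L: 55 × $6 = $330
  P2 to L: 75 × $4 = $300
  P3 to K: 5 × $5 = $25
  P3 to L: 60 × $5 = $300
Total cost = $955.
So P3→L carries 60 boxes.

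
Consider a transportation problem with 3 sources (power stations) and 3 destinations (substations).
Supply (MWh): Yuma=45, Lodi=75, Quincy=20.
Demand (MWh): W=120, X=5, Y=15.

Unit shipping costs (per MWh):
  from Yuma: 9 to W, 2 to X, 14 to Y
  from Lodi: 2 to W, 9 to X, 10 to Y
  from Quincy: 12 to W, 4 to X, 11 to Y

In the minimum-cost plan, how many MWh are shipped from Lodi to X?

The minimum-cost plan:
  Yuma to W: 45 × 9 = 405
  Lodi to W: 75 × 2 = 150
  Quincy to X: 5 × 4 = 20
  Quincy to Y: 15 × 11 = 165
Total cost = 740.
The route Lodi→X is not used.

0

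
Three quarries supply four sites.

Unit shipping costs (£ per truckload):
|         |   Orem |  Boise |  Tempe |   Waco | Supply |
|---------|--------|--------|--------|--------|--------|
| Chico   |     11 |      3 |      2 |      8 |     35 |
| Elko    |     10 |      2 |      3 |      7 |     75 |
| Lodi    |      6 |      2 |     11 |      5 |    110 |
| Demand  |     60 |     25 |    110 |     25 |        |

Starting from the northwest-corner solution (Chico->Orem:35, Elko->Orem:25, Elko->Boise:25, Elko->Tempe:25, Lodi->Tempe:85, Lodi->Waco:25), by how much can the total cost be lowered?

Current plan cost = 35·11 + 25·10 + 25·2 + 25·3 + 85·11 + 25·5 = £1820.
Optimal plan:
  Chico to Tempe: 35 × £2 = £70
  Elko to Tempe: 75 × £3 = £225
  Lodi to Orem: 60 × £6 = £360
  Lodi to Boise: 25 × £2 = £50
  Lodi to Waco: 25 × £5 = £125
Optimal cost = £830.
Saving = 1820 − 830 = £990.

990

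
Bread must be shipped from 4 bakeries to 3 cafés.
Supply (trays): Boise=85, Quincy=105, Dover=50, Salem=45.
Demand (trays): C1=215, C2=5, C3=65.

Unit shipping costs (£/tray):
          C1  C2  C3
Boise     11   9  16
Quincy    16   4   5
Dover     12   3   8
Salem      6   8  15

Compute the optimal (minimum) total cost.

2710

An optimal shipping plan:
  Boise–C1: 85 × £11 = £935
  Quincy–C1: 35 × £16 = £560
  Quincy–C2: 5 × £4 = £20
  Quincy–C3: 65 × £5 = £325
  Dover–C1: 50 × £12 = £600
  Salem–C1: 45 × £6 = £270
Total = 935 + 560 + 20 + 325 + 600 + 270 = £2710.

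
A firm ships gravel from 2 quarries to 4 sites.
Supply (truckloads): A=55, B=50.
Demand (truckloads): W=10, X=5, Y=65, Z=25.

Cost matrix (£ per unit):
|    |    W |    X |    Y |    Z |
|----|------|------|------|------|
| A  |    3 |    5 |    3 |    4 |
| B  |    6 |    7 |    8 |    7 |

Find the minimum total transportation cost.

515

An optimal shipping plan:
  A→Y: 55 × £3 = £165
  B→W: 10 × £6 = £60
  B→X: 5 × £7 = £35
  B→Y: 10 × £8 = £80
  B→Z: 25 × £7 = £175
Total = 165 + 60 + 35 + 80 + 175 = £515.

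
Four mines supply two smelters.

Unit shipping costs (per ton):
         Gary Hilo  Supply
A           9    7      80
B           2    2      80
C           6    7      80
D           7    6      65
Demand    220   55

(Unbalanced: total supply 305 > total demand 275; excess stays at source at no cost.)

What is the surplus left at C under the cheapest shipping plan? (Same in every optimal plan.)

0

An optimal plan:
  A->Hilo: 50 × 7 = 350
  B->Gary: 80 × 2 = 160
  C->Gary: 80 × 6 = 480
  D->Gary: 60 × 7 = 420
  D->Hilo: 5 × 6 = 30
Total cost = 1440.
C ships 80 of its 80, leaving 0.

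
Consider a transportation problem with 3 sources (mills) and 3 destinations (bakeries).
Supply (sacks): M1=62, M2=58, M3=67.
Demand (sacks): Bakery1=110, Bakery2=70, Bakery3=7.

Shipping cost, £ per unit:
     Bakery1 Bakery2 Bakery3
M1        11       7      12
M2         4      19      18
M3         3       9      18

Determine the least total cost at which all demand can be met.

An optimal shipping plan:
  M1–Bakery2: 55 × £7 = £385
  M1–Bakery3: 7 × £12 = £84
  M2–Bakery1: 58 × £4 = £232
  M3–Bakery1: 52 × £3 = £156
  M3–Bakery2: 15 × £9 = £135
Total = 385 + 84 + 232 + 156 + 135 = £992.
(Supply check: M1 ships 62; M2 ships 58; M3 ships 67.)

992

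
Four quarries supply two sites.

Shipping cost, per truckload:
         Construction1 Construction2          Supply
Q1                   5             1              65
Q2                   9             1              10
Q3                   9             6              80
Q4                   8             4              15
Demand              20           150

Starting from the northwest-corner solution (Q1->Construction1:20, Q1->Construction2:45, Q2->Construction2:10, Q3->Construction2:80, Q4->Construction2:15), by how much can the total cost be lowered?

20

Current plan cost = 20·5 + 45·1 + 10·1 + 80·6 + 15·4 = 695.
Optimal plan:
  Q1 to Construction2: 65 × 1 = 65
  Q2 to Construction2: 10 × 1 = 10
  Q3 to Construction1: 20 × 9 = 180
  Q3 to Construction2: 60 × 6 = 360
  Q4 to Construction2: 15 × 4 = 60
Optimal cost = 675.
Saving = 695 − 675 = 20.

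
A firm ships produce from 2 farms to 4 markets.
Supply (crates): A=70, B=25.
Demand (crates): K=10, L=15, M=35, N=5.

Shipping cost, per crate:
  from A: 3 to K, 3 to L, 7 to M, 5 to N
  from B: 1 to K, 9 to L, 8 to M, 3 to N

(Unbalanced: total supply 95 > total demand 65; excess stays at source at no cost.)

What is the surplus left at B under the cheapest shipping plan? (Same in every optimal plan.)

Minimum-cost shipments:
  A→L: 15 × 3 = 45
  A→M: 35 × 7 = 245
  B→K: 10 × 1 = 10
  B→N: 5 × 3 = 15
Total cost = 315.
B ships 15 of its 25, leaving 10.

10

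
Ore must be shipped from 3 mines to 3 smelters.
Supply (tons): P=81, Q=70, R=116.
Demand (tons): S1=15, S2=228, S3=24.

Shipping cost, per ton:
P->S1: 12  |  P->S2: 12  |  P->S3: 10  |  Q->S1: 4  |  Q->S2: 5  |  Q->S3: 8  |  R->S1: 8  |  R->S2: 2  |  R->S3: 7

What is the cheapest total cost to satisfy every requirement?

Optimal allocation:
  P to S2: 57 × 12 = 684
  P to S3: 24 × 10 = 240
  Q to S1: 15 × 4 = 60
  Q to S2: 55 × 5 = 275
  R to S2: 116 × 2 = 232
Total = 684 + 240 + 60 + 275 + 232 = 1491.

1491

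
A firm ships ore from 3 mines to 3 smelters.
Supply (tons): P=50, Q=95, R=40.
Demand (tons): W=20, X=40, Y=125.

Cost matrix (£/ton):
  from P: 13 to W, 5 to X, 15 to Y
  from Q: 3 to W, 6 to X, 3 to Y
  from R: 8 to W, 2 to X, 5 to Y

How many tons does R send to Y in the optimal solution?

Solving gives:
  P→W: 10 × £13 = £130
  P→X: 40 × £5 = £200
  Q→W: 10 × £3 = £30
  Q→Y: 85 × £3 = £255
  R→Y: 40 × £5 = £200
Total cost = £815.
So R→Y carries 40 tons.

40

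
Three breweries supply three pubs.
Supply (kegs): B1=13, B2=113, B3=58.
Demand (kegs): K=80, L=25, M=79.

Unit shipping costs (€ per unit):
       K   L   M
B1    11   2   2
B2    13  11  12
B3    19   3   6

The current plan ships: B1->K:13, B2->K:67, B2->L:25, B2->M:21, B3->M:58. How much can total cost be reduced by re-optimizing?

Current plan cost = 13·11 + 67·13 + 25·11 + 21·12 + 58·6 = €1889.
Optimal plan:
  B1 to M: 13 kegs
  B2 to K: 80 kegs
  B2 to M: 33 kegs
  B3 to L: 25 kegs
  B3 to M: 33 kegs
Optimal cost = €1735.
Saving = 1889 − 1735 = €154.

154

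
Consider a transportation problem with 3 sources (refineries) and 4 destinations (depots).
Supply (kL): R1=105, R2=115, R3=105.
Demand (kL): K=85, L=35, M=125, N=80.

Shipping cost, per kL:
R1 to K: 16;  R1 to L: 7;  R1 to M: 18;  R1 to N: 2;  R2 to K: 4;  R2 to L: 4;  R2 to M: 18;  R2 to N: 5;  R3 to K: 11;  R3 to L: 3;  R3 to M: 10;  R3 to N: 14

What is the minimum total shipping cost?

Optimal allocation:
  R1 to L: 5 kL
  R1 to M: 20 kL
  R1 to N: 80 kL
  R2 to K: 85 kL
  R2 to L: 30 kL
  R3 to M: 105 kL
Total cost = 2065.

2065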